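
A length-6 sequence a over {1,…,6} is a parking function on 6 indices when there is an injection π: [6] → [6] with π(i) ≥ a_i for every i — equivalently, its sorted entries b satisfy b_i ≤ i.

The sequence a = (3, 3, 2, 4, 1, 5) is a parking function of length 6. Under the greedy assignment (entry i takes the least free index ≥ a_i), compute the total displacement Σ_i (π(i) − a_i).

Σπ(i) = 1+…+6 = 21; Σa = 3+3+2+4+1+5 = 18; disp = 21−18 = 3.

3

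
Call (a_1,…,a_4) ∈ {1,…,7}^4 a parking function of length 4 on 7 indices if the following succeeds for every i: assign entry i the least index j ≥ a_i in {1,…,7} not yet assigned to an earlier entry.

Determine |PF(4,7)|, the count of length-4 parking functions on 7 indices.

|PF| = 4·8^3 = 4·512 = 2048 (Pollak)
One tuple (5,4,2,4) → sorted (2,4,4,5): b_i ≤ 3+i ∀i, a PF.

2048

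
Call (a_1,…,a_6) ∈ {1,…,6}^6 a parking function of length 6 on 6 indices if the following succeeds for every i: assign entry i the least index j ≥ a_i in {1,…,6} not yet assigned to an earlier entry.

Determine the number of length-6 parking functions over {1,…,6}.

|PF| = 1·7^5 = 1×16807 = 16807
Check (6,2,1,4,1,1) → sorted (1,1,1,2,4,6): b_i ≤ i ∀i, a PF.

16807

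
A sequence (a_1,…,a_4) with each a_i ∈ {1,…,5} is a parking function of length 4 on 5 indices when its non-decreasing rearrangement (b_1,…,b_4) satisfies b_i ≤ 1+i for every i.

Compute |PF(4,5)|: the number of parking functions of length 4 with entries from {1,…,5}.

432

Count = (5+1−4)·(5+1)^{4−1} = 2 · 216 = 432 (Pollak)
Check (5,3,1,1) → sorted (1,1,3,5): b_i ≤ 1+i ∀i, a PF.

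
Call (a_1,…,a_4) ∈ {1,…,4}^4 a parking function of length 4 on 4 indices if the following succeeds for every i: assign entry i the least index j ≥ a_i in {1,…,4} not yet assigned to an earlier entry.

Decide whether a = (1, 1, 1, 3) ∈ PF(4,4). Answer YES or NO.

YES

Order a: b = (1, 1, 1, 3).
  b_1=1 ≤ 1
  b_2=1 ≤ 2
  b_3=1 ≤ 3
  b_4=3 ≤ 4
All bounds hold ⇒ YES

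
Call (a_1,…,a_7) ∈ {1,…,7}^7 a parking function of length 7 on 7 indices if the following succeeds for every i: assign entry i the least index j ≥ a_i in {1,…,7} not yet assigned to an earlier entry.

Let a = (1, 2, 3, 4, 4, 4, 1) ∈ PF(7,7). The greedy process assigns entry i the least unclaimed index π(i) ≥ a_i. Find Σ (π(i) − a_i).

9

Σπ(i) = 1+…+7 = 28; Σa = 1+2+3+4+4+4+1 = 19; disp = 28−19 = 9.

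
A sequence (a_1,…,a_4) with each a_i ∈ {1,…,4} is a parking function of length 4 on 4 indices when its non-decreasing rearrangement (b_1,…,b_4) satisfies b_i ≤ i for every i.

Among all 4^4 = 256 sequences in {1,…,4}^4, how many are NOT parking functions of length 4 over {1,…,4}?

Count = 1·5^3 = 1×125 = 125 (Konheim–Weiss)
Example (4,2,3,3) → sorted (2,3,3,4): b_1=2>1, not a PF.
4^4 − 125 = 256 − 125 = 131

131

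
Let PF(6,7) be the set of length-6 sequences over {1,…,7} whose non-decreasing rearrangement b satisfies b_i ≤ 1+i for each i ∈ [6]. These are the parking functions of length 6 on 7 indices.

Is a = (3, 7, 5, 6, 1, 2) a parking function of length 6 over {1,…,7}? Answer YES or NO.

Rearranged: b = (1, 2, 3, 5, 6, 7).
  b_1=1 ≤ 2
  b_2=2 ≤ 3
  b_3=3 ≤ 4
  b_4=5 ≤ 5
  b_5=6 ≤ 6
  b_6=7 ≤ 7
All bounds hold ⇒ YES

YES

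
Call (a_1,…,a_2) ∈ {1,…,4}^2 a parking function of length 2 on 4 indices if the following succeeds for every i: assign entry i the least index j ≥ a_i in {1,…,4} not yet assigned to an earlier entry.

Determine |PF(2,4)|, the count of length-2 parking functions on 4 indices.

#PF = (5−2)·5^(2−1) = 3×5 = 15 (Konheim–Weiss)
Check (4,2) → sorted (2,4): b_i ≤ 2+i ∀i, a PF.

15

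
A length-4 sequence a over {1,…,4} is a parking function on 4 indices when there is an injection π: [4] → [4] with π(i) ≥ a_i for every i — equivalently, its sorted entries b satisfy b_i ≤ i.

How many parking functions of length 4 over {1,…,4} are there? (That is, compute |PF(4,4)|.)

|PF(4,4)| = (4+1−4)·(4+1)^{4−1} = 1 · 125 = 125 (Konheim–Weiss)
E.g. (2,4,3,1) → sorted (1,2,3,4): b_i ≤ i ∀i, a PF.

125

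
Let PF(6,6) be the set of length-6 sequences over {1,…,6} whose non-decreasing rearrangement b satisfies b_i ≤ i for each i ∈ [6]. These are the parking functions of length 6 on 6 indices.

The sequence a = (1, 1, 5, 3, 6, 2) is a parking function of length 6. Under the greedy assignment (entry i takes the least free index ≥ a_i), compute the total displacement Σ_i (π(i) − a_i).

Σπ = 6·7/2 = 21 (π permutes [6]); Σa = 1+1+5+3+6+2 = 18; disp = 21−18 = 3.

3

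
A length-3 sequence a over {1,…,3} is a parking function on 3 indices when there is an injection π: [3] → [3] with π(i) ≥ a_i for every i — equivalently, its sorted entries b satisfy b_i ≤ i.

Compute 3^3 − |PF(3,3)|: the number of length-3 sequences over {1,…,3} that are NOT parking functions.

11

Count = (3−3+1)·(3+1)^(3−1) = 1 · 16 = 16 (Pollak)
One tuple (3,3,3) → sorted (3,3,3): b_1=3>1, not a PF.
So 27 − 16 = 11 fail.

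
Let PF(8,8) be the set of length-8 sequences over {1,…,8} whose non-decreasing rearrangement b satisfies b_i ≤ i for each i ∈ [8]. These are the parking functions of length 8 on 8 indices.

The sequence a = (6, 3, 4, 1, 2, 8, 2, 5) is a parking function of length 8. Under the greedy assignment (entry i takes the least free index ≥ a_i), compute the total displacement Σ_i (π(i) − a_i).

5

Σπ = 8·9/2 = 36 (π permutes [8]); Σa = 6+3+4+1+2+8+2+5 = 31; disp = 36−31 = 5.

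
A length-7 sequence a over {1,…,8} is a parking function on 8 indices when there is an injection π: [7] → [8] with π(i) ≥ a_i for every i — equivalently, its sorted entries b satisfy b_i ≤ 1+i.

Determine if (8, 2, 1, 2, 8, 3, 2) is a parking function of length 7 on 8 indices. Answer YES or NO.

Sorted: b = (1, 2, 2, 2, 3, 8, 8).
  b_1=1 ≤ 2
  b_2=2 ≤ 3
  b_3=2 ≤ 4
  b_4=2 ≤ 5
  b_5=3 ≤ 6
  b_6=8 > 7
  fails at i=6 ⇒ NO

NO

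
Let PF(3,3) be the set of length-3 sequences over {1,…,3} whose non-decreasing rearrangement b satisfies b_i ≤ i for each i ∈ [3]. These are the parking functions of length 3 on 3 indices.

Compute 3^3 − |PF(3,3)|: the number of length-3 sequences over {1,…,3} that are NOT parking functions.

#PF = (3+1−3)·(3+1)^{3−1} = 1·16 = 16
One tuple (3,2,2) → sorted (2,2,3): b_1=2>1, not a PF.
Total 27; non-PF = 27−16 = 11

11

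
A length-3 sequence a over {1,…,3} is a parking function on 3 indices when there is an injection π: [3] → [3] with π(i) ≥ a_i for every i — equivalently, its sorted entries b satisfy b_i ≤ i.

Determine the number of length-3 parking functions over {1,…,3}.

#PF = (3+1−3)·(3+1)^{3−1} = 1×16 = 16 [KW]
One tuple (3,1,2) → sorted (1,2,3): b_i ≤ i ∀i, a PF.

16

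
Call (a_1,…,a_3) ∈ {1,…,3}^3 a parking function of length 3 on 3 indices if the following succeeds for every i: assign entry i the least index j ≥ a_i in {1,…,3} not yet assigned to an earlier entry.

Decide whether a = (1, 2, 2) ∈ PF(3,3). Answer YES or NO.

YES

Sorted: b = (1, 2, 2).
  b_1=1 ≤ 1
  b_2=2 ≤ 2
  b_3=2 ≤ 3
All bounds hold ⇒ YES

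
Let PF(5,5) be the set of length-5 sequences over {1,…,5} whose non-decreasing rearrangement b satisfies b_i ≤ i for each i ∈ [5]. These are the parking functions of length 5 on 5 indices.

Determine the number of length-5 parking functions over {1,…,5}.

|PF(5,5)| = (5−5+1)·(5+1)^(5−1) = 1 · 1296 = 1296 [KW]
Check (2,1,4,3,2) → sorted (1,2,2,3,4): b_i ≤ i ∀i, a PF.

1296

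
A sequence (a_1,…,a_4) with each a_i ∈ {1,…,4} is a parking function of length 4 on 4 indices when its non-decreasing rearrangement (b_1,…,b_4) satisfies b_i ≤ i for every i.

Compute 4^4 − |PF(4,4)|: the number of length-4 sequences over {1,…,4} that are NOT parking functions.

|PF| = (4−4+1)·(4+1)^(4−1) = 1×125 = 125 (Konheim–Weiss)
Example (1,4,4,4) → sorted (1,4,4,4): b_2=4>2, not a PF.
So 256 − 125 = 131 fail.

131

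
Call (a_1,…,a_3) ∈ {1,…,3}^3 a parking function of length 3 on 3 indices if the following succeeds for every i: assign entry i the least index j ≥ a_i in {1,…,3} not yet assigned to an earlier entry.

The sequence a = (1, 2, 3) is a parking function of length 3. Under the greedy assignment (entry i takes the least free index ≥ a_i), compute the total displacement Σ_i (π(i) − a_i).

Σπ(i) = 1+…+3 = 6; Σa = 1+2+3 = 6; disp = 6−6 = 0.

0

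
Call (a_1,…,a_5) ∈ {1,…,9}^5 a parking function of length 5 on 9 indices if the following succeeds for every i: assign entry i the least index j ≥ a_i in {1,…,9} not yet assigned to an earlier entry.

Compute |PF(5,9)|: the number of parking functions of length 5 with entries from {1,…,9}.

50000

#PF = 5·10^4 = 5 · 10000 = 50000 (Pollak)
E.g. (2,4,7,5,7) → sorted (2,4,5,7,7): b_i ≤ 4+i ∀i, a PF.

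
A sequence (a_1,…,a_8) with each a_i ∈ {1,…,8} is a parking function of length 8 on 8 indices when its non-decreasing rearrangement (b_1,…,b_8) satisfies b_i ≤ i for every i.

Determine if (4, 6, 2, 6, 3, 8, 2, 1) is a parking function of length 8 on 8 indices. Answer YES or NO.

Order a: b = (1, 2, 2, 3, 4, 6, 6, 8).
  b_1=1 ≤ 1
  b_2=2 ≤ 2
  b_3=2 ≤ 3
  b_4=3 ≤ 4
  b_5=4 ≤ 5
  b_6=6 ≤ 6
  b_7=6 ≤ 7
  b_8=8 ≤ 8
All bounds hold ⇒ YES

YES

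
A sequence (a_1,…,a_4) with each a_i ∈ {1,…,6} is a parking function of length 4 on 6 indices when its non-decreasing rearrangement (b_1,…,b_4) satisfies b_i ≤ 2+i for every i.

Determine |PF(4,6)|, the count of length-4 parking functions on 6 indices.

#PF = 3·7^3 = 3×343 = 1029 (Konheim–Weiss)
E.g. (2,6,3,5) → sorted (2,3,5,6): b_i ≤ 2+i ∀i, a PF.

1029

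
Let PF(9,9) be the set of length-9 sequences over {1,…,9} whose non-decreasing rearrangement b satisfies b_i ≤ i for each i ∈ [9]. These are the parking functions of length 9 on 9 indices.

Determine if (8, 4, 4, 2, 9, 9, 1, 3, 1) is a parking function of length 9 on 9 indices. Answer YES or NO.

NO

Rearranged: b = (1, 1, 2, 3, 4, 4, 8, 9, 9).
  b_1=1 ≤ 1
  b_2=1 ≤ 2
  b_3=2 ≤ 3
  b_4=3 ≤ 4
  b_5=4 ≤ 5
  b_6=4 ≤ 6
  b_7=8 > 7
  fails at i=7 ⇒ NO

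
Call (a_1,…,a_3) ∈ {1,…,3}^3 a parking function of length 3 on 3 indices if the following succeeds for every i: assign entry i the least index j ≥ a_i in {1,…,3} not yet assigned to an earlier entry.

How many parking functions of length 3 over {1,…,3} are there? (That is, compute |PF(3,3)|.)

16

#PF = (3−3+1)·(3+1)^(3−1) = 1·16 = 16 [KW]
One tuple (2,1,1) → sorted (1,1,2): b_i ≤ i ∀i, a PF.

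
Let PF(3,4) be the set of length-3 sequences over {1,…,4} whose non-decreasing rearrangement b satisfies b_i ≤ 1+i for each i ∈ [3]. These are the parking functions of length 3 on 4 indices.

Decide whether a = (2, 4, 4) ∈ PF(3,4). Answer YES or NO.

NO

Rearranged: b = (2, 4, 4).
  b_1=2 ≤ 2
  b_2=4 > 3
  fails at i=2 ⇒ NO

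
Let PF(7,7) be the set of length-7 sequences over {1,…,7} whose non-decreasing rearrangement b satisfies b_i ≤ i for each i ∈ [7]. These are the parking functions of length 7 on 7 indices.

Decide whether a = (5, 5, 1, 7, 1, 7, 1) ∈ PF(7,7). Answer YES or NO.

NO

Sorted: b = (1, 1, 1, 5, 5, 7, 7).
  b_1=1 ≤ 1
  b_2=1 ≤ 2
  b_3=1 ≤ 3
  b_4=5 > 4
  fails at i=4 ⇒ NO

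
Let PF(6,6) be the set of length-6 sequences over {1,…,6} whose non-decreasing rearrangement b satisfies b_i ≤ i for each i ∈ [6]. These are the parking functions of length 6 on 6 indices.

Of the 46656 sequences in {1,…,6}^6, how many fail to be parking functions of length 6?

29849

#PF = (6+1−6)·(6+1)^{6−1} = 1·16807 = 16807 [KW]
E.g. (6,3,6,5,2,5) → sorted (2,3,5,5,6,6): b_1=2>1, not a PF.
So 46656 − 16807 = 29849 fail.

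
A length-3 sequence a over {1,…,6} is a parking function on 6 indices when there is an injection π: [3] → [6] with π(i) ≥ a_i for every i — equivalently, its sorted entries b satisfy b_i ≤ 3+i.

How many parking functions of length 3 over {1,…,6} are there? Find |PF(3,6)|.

196

#PF = (7−3)·7^(3−1) = 4·49 = 196
Example (4,2,6) → sorted (2,4,6): b_i ≤ 3+i ∀i, a PF.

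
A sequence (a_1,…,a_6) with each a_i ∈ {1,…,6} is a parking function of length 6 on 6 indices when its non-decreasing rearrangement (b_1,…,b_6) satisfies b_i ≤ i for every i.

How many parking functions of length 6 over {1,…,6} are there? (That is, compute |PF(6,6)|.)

16807

Count = (7−6)·7^(6−1) = 1 · 16807 = 16807 (Konheim–Weiss)
Example (5,2,1,2,6,4) → sorted (1,2,2,4,5,6): b_i ≤ i ∀i, a PF.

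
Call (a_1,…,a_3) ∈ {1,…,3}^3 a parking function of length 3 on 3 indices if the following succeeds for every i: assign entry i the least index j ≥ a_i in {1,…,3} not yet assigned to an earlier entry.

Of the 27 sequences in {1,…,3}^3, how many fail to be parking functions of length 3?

|PF| = (3+1−3)·(3+1)^{3−1} = 1 · 16 = 16 [KW]
Example (3,3,3) → sorted (3,3,3): b_1=3>1, not a PF.
3^3 − 16 = 27 − 16 = 11

11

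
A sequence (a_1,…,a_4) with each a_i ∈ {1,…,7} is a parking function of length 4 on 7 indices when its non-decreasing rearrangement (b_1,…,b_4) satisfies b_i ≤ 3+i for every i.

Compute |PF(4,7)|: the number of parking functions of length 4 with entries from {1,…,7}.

2048

|PF(4,7)| = 4·8^3 = 4×512 = 2048 [KW]
Example (1,1,5,7) → sorted (1,1,5,7): b_i ≤ 3+i ∀i, a PF.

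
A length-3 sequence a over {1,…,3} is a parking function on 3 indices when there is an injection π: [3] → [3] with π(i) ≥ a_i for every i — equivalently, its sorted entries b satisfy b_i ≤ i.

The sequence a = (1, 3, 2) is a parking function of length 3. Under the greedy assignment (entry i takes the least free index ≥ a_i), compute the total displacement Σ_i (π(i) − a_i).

Σπ = 3·4/2 = 6 (π permutes [3]); Σa = 1+3+2 = 6; disp = 6−6 = 0.

0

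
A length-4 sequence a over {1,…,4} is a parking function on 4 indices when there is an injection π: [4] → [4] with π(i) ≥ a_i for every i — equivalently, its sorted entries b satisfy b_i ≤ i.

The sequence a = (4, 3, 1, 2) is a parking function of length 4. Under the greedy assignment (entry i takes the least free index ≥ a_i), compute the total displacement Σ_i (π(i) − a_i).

0

Σπ(i) = 1+…+4 = 10; Σa = 4+3+1+2 = 10; disp = 10−10 = 0.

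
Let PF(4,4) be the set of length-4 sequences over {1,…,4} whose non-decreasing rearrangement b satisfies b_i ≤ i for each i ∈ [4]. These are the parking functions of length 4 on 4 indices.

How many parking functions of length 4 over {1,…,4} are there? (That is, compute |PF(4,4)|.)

Count = 1·5^3 = 1 · 125 = 125 (Pollak)
E.g. (2,2,1,2) → sorted (1,2,2,2): b_i ≤ i ∀i, a PF.

125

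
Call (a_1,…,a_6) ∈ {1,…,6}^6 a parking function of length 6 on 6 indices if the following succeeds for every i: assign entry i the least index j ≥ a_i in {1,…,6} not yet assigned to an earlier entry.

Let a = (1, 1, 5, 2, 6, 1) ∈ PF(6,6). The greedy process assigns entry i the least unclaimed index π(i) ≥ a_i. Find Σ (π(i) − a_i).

5

Σπ(i) = 1+…+6 = 21; Σa = 1+1+5+2+6+1 = 16; disp = 21−16 = 5.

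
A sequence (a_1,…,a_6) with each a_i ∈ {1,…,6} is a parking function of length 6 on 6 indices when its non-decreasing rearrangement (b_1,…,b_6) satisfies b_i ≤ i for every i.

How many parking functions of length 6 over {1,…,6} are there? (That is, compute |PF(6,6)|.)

#PF = (6+1−6)·(6+1)^{6−1} = 1 · 16807 = 16807 (Konheim–Weiss)
Check (1,2,2,4,6,3) → sorted (1,2,2,3,4,6): b_i ≤ i ∀i, a PF.

16807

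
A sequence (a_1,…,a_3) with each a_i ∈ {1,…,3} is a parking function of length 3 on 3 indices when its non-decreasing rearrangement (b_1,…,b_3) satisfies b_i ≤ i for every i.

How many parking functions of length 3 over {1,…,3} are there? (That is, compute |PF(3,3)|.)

16

|PF| = (3−3+1)·(3+1)^(3−1) = 1 · 16 = 16 [KW]
One tuple (2,3,1) → sorted (1,2,3): b_i ≤ i ∀i, a PF.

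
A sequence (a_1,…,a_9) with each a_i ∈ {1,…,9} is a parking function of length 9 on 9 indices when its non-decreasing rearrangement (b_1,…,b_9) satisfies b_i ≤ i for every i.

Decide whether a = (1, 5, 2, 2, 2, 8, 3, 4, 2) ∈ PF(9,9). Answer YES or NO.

YES

Order a: b = (1, 2, 2, 2, 2, 3, 4, 5, 8).
  b_1=1 ≤ 1
  b_2=2 ≤ 2
  b_3=2 ≤ 3
  b_4=2 ≤ 4
  b_5=2 ≤ 5
  b_6=3 ≤ 6
  b_7=4 ≤ 7
  b_8=5 ≤ 8
  b_9=8 ≤ 9
All bounds hold ⇒ YES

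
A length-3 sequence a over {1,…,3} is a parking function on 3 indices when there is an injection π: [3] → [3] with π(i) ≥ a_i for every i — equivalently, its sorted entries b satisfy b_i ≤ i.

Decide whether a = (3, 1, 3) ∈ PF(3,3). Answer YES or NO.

Sorted: b = (1, 3, 3).
  b_1=1 ≤ 1
  b_2=3 > 2
  fails at i=2 ⇒ NO

NO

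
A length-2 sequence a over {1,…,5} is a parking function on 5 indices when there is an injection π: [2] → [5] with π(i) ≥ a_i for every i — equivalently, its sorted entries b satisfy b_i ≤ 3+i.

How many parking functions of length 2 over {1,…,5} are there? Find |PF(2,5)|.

24

Count = 4·6^1 = 4×6 = 24 [KW]
Example (2,3) → sorted (2,3): b_i ≤ 3+i ∀i, a PF.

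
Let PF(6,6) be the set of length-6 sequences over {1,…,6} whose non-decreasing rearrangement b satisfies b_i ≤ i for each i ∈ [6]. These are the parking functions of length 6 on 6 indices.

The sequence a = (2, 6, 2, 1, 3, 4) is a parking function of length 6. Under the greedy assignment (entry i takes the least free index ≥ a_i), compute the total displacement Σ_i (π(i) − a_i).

3

Σπ(i) = 1+…+6 = 21; Σa = 2+6+2+1+3+4 = 18; disp = 21−18 = 3.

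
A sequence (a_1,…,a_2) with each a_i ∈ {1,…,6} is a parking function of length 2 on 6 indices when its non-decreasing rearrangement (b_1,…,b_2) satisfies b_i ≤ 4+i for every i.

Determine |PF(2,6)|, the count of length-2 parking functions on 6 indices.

Count = (6−2+1)·(6+1)^(2−1) = 5 · 7 = 35 (Konheim–Weiss)
One tuple (3,2) → sorted (2,3): b_i ≤ 4+i ∀i, a PF.

35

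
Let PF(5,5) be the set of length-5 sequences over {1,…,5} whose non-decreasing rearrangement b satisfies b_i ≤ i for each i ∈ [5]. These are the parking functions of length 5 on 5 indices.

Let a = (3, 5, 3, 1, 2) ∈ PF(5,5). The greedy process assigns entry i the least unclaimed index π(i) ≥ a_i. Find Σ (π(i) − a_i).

1

Σπ(i) = 1+…+5 = 15; Σa = 3+5+3+1+2 = 14; disp = 15−14 = 1.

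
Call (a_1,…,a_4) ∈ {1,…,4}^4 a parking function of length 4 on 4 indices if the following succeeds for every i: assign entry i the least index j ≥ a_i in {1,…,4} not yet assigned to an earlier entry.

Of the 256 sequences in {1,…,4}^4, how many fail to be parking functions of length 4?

131

|PF| = (5−4)·5^(4−1) = 1×125 = 125 (Konheim–Weiss)
E.g. (2,2,4,3) → sorted (2,2,3,4): b_1=2>1, not a PF.
So 256 − 125 = 131 fail.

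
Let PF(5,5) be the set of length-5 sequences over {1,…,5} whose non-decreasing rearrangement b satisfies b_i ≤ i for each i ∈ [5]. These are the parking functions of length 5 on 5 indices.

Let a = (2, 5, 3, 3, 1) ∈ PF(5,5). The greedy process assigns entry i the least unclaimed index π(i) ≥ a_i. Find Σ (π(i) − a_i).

Σπ = 5·6/2 = 15 (π permutes [5]); Σa = 2+5+3+3+1 = 14; disp = 15−14 = 1.

1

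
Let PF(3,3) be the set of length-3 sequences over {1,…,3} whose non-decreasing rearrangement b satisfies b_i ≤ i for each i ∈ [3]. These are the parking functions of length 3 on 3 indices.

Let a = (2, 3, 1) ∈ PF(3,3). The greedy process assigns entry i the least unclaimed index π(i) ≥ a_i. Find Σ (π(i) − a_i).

0

Σπ = 6 ({1..3} each once); Σa = 2+3+1 = 6; disp = 6−6 = 0.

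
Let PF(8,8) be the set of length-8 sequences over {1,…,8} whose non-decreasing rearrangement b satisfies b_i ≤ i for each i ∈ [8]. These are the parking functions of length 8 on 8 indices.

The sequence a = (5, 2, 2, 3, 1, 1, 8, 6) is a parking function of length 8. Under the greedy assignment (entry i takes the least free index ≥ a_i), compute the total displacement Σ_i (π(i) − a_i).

8

Σπ(i) = 1+…+8 = 36; Σa = 5+2+2+3+1+1+8+6 = 28; disp = 36−28 = 8.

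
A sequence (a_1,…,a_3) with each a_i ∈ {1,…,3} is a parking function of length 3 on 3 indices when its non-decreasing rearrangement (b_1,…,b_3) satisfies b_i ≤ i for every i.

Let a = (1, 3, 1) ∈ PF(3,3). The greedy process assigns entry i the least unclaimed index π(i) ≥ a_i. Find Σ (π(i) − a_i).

Σπ = 3·4/2 = 6 (π permutes [3]); Σa = 1+3+1 = 5; disp = 6−5 = 1.

1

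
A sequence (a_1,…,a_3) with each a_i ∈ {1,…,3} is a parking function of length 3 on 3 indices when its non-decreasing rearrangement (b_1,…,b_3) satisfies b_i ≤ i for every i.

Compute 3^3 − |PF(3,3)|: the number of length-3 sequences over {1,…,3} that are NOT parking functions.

11

|PF(3,3)| = (3−3+1)·(3+1)^(3−1) = 1 · 16 = 16 [KW]
E.g. (2,3,3) → sorted (2,3,3): b_1=2>1, not a PF.
3^3 − 16 = 27 − 16 = 11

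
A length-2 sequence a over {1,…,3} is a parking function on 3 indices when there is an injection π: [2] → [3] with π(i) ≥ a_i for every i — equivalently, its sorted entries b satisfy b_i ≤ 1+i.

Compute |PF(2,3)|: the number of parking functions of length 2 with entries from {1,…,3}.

8

|PF| = (4−2)·4^(2−1) = 2×4 = 8 (Konheim–Weiss)
E.g. (3,1) → sorted (1,3): b_i ≤ 1+i ∀i, a PF.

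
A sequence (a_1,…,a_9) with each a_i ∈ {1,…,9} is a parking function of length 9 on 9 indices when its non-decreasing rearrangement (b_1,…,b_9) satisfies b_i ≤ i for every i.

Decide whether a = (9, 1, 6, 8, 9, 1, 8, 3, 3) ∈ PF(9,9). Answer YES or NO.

Order a: b = (1, 1, 3, 3, 6, 8, 8, 9, 9).
  b_1=1 ≤ 1
  b_2=1 ≤ 2
  b_3=3 ≤ 3
  b_4=3 ≤ 4
  b_5=6 > 5
  fails at i=5 ⇒ NO

NO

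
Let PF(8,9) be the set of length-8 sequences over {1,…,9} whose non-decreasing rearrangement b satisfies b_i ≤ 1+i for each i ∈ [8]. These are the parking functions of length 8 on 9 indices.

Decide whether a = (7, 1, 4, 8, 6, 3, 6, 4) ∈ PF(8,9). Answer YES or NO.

YES

Order a: b = (1, 3, 4, 4, 6, 6, 7, 8).
  b_1=1 ≤ 2
  b_2=3 ≤ 3
  b_3=4 ≤ 4
  b_4=4 ≤ 5
  b_5=6 ≤ 6
  b_6=6 ≤ 7
  b_7=7 ≤ 8
  b_8=8 ≤ 9
All bounds hold ⇒ YES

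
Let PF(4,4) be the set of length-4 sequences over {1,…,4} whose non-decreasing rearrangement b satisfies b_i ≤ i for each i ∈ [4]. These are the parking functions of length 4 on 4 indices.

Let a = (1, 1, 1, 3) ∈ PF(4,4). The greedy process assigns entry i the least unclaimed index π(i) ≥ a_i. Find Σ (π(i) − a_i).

Σπ = 4·5/2 = 10 (π permutes [4]); Σa = 1+1+1+3 = 6; disp = 10−6 = 4.

4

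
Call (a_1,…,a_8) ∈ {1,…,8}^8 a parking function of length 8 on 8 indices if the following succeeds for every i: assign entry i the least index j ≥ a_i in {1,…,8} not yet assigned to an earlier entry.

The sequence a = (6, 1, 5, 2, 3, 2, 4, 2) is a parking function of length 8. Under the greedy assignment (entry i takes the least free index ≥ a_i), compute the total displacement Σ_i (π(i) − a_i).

Σπ = 8·9/2 = 36 (π permutes [8]); Σa = 6+1+5+2+3+2+4+2 = 25; disp = 36−25 = 11.

11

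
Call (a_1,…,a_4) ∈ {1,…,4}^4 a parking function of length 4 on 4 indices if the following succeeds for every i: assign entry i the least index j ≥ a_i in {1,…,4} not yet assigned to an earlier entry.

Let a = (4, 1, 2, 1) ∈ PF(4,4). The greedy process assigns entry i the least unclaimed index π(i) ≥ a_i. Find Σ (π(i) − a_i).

Σπ(i) = 1+…+4 = 10; Σa = 4+1+2+1 = 8; disp = 10−8 = 2.

2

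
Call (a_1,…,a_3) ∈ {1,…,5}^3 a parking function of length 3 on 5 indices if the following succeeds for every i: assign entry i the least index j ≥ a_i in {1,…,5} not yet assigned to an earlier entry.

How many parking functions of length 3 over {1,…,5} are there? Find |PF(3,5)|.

108

Count = (5−3+1)·(5+1)^(3−1) = 3 · 36 = 108 (Pollak)
Check (3,1,3) → sorted (1,3,3): b_i ≤ 2+i ∀i, a PF.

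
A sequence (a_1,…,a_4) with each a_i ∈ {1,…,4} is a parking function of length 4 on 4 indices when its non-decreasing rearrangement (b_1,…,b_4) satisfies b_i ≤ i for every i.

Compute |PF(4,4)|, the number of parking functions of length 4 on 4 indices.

Count = 1·5^3 = 1·125 = 125
E.g. (1,2,2,1) → sorted (1,1,2,2): b_i ≤ i ∀i, a PF.

125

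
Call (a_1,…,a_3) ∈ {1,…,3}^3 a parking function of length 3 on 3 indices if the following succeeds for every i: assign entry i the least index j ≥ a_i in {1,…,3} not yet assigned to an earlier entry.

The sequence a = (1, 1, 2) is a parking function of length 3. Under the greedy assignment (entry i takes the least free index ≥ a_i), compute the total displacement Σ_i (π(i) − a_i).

Σπ(i) = 1+…+3 = 6; Σa = 1+1+2 = 4; disp = 6−4 = 2.

2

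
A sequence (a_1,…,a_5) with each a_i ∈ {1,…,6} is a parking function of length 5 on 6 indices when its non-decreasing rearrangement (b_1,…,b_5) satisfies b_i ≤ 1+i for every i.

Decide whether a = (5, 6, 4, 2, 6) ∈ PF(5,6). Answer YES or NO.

NO

Rearranged: b = (2, 4, 5, 6, 6).
  b_1=2 ≤ 2
  b_2=4 > 3
  fails at i=2 ⇒ NO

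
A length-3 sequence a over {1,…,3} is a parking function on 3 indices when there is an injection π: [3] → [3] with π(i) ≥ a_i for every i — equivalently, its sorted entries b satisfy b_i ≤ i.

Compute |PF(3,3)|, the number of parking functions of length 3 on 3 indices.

16

Count = (3−3+1)·(3+1)^(3−1) = 1·16 = 16 (Konheim–Weiss)
One tuple (1,1,2) → sorted (1,1,2): b_i ≤ i ∀i, a PF.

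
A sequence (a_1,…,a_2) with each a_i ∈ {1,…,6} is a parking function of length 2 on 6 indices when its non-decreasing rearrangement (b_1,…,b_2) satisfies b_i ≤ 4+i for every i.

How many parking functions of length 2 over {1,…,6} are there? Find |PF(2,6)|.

35

|PF| = (7−2)·7^(2−1) = 5×7 = 35 (Konheim–Weiss)
One tuple (1,4) → sorted (1,4): b_i ≤ 4+i ∀i, a PF.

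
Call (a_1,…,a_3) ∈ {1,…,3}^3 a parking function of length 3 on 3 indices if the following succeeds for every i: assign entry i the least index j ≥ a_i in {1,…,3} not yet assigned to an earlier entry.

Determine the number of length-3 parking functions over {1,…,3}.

16

Count = 1·4^2 = 1 · 16 = 16
Example (1,2,2) → sorted (1,2,2): b_i ≤ i ∀i, a PF.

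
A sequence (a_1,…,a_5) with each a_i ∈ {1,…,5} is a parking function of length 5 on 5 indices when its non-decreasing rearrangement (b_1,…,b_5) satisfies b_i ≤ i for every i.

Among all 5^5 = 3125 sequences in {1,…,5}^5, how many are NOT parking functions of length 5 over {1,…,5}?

|PF| = (6−5)·6^(5−1) = 1×1296 = 1296
One tuple (5,3,5,5,5) → sorted (3,5,5,5,5): b_1=3>1, not a PF.
Total 3125; non-PF = 3125−1296 = 1829

1829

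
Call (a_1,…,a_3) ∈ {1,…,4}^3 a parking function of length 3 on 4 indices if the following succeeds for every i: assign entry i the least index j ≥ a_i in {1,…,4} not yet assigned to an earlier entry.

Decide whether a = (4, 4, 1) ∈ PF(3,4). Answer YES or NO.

NO

Sorted: b = (1, 4, 4).
  b_1=1 ≤ 2
  b_2=4 > 3
  fails at i=2 ⇒ NO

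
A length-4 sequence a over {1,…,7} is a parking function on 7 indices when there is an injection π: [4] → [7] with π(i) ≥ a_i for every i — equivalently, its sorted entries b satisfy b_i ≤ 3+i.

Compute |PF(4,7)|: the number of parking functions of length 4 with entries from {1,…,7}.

2048

|PF| = (7−4+1)·(7+1)^(4−1) = 4×512 = 2048 (Konheim–Weiss)
E.g. (2,6,4,1) → sorted (1,2,4,6): b_i ≤ 3+i ∀i, a PF.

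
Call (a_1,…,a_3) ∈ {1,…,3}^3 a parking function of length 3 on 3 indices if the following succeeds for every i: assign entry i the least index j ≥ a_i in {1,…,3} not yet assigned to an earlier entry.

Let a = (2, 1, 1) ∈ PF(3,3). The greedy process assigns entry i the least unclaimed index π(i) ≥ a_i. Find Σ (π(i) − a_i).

Σπ = 3·4/2 = 6 (π permutes [3]); Σa = 2+1+1 = 4; disp = 6−4 = 2.

2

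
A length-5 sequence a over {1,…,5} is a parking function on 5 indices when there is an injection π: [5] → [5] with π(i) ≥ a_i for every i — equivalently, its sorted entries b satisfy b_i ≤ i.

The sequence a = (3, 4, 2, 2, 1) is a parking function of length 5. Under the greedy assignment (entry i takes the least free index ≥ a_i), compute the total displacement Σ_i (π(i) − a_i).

Σπ = 15 ({1..5} each once); Σa = 3+4+2+2+1 = 12; disp = 15−12 = 3.

3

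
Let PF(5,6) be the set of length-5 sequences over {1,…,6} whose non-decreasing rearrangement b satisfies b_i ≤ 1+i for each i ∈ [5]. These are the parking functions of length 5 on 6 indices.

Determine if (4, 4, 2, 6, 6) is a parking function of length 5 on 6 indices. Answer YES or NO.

NO

Rearranged: b = (2, 4, 4, 6, 6).
  b_1=2 ≤ 2
  b_2=4 > 3
  fails at i=2 ⇒ NO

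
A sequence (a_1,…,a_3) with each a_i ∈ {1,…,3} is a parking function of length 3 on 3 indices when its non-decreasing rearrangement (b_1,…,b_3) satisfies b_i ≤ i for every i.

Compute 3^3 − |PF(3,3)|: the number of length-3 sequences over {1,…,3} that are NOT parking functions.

|PF(3,3)| = (3+1−3)·(3+1)^{3−1} = 1·16 = 16
E.g. (2,3,2) → sorted (2,2,3): b_1=2>1, not a PF.
3^3 − 16 = 27 − 16 = 11

11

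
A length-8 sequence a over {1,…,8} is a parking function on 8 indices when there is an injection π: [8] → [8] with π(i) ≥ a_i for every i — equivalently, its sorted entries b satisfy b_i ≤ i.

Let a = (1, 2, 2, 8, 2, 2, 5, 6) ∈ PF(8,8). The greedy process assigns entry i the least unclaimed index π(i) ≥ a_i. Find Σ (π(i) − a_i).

Σπ = 8·9/2 = 36 (π permutes [8]); Σa = 1+2+2+8+2+2+5+6 = 28; disp = 36−28 = 8.

8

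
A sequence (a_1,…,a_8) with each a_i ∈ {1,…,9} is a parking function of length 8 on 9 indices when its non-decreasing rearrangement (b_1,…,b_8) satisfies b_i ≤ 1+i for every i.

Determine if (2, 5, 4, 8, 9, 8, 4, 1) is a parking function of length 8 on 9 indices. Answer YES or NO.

NO

Order a: b = (1, 2, 4, 4, 5, 8, 8, 9).
  b_1=1 ≤ 2
  b_2=2 ≤ 3
  b_3=4 ≤ 4
  b_4=4 ≤ 5
  b_5=5 ≤ 6
  b_6=8 > 7
  fails at i=6 ⇒ NO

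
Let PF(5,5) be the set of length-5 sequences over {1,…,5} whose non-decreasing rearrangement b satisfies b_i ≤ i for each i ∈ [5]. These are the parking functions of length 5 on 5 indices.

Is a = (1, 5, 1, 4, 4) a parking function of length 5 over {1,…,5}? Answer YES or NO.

Order a: b = (1, 1, 4, 4, 5).
  b_1=1 ≤ 1
  b_2=1 ≤ 2
  b_3=4 > 3
  fails at i=3 ⇒ NO

NO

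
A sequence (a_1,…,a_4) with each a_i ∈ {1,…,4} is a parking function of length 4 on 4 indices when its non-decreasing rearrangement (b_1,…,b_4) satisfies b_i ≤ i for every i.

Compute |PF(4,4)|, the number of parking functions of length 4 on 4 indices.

125

|PF(4,4)| = (4−4+1)·(4+1)^(4−1) = 1·125 = 125 (Pollak)
E.g. (1,1,3,1) → sorted (1,1,1,3): b_i ≤ i ∀i, a PF.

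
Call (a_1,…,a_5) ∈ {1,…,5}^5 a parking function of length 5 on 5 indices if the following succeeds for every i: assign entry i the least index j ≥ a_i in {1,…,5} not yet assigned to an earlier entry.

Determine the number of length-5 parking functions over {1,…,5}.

#PF = (5−5+1)·(5+1)^(5−1) = 1·1296 = 1296
Example (1,1,2,1,3) → sorted (1,1,1,2,3): b_i ≤ i ∀i, a PF.

1296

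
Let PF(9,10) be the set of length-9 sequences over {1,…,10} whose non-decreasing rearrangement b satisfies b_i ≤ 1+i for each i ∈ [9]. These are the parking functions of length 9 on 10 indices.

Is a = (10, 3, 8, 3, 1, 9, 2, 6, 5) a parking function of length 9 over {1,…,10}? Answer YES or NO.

Order a: b = (1, 2, 3, 3, 5, 6, 8, 9, 10).
  b_1=1 ≤ 2
  b_2=2 ≤ 3
  b_3=3 ≤ 4
  b_4=3 ≤ 5
  b_5=5 ≤ 6
  b_6=6 ≤ 7
  b_7=8 ≤ 8
  b_8=9 ≤ 9
  b_9=10 ≤ 10
All bounds hold ⇒ YES

YES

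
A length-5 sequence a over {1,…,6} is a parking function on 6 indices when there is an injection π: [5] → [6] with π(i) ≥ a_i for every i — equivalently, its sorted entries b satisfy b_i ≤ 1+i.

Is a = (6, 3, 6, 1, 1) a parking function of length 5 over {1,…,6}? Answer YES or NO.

Sorted: b = (1, 1, 3, 6, 6).
  b_1=1 ≤ 2
  b_2=1 ≤ 3
  b_3=3 ≤ 4
  b_4=6 > 5
  fails at i=4 ⇒ NO

NO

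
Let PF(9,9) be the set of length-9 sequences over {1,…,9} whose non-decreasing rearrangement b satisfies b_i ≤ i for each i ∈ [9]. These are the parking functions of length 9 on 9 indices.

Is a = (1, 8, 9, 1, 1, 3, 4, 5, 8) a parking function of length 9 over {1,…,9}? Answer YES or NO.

Order a: b = (1, 1, 1, 3, 4, 5, 8, 8, 9).
  b_1=1 ≤ 1
  b_2=1 ≤ 2
  b_3=1 ≤ 3
  b_4=3 ≤ 4
  b_5=4 ≤ 5
  b_6=5 ≤ 6
  b_7=8 > 7
  fails at i=7 ⇒ NO

NO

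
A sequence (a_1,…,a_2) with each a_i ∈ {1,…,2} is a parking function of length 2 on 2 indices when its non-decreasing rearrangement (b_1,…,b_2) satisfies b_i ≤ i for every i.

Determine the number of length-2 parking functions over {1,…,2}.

|PF| = 1·3^1 = 1×3 = 3
E.g. (2,1) → sorted (1,2): b_i ≤ i ∀i, a PF.

3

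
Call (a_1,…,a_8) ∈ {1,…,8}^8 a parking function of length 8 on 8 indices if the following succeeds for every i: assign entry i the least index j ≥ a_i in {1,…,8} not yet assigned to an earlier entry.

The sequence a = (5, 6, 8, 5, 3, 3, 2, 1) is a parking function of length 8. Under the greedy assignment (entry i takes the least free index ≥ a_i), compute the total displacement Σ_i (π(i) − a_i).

Σπ = 36 ({1..8} each once); Σa = 5+6+8+5+3+3+2+1 = 33; disp = 36−33 = 3.

3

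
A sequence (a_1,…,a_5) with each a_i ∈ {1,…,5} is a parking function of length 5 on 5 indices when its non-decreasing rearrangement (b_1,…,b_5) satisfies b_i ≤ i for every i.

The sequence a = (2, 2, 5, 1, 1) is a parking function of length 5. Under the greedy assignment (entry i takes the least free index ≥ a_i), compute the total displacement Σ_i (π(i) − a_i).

Σπ(i) = 1+…+5 = 15; Σa = 2+2+5+1+1 = 11; disp = 15−11 = 4.

4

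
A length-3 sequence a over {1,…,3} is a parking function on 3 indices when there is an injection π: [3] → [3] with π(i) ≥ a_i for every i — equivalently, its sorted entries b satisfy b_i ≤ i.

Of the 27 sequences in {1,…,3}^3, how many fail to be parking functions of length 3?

11

|PF(3,3)| = (4−3)·4^(3−1) = 1 · 16 = 16 (Pollak)
Check (1,3,3) → sorted (1,3,3): b_2=3>2, not a PF.
3^3 − 16 = 27 − 16 = 11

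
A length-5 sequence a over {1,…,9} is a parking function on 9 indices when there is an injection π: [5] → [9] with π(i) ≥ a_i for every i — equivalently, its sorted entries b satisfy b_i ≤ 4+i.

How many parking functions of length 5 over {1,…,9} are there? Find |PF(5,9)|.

50000

Count = 5·10^4 = 5×10000 = 50000 (Konheim–Weiss)
One tuple (2,7,2,6,6) → sorted (2,2,6,6,7): b_i ≤ 4+i ∀i, a PF.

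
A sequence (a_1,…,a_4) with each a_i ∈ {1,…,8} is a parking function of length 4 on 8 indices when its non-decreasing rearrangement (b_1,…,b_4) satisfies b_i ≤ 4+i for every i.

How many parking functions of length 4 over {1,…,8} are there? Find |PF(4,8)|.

3645

|PF| = (9−4)·9^(4−1) = 5 · 729 = 3645 (Pollak)
Example (6,7,5,4) → sorted (4,5,6,7): b_i ≤ 4+i ∀i, a PF.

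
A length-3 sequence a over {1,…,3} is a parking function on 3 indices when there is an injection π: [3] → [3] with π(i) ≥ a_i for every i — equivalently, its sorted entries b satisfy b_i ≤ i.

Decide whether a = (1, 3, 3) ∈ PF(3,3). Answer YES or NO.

Rearranged: b = (1, 3, 3).
  b_1=1 ≤ 1
  b_2=3 > 2
  fails at i=2 ⇒ NO

NO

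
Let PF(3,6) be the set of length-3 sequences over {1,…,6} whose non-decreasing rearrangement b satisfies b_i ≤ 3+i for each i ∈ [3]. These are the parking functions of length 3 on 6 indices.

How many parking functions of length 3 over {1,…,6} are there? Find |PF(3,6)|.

Count = (6−3+1)·(6+1)^(3−1) = 4 · 49 = 196 (Pollak)
One tuple (2,2,3) → sorted (2,2,3): b_i ≤ 3+i ∀i, a PF.

196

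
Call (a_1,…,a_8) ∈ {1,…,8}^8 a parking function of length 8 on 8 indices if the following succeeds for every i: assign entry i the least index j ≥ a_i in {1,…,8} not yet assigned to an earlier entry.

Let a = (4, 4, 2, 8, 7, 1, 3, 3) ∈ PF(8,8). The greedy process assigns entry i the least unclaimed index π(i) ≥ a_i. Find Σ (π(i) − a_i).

Σπ(i) = 1+…+8 = 36; Σa = 4+4+2+8+7+1+3+3 = 32; disp = 36−32 = 4.

4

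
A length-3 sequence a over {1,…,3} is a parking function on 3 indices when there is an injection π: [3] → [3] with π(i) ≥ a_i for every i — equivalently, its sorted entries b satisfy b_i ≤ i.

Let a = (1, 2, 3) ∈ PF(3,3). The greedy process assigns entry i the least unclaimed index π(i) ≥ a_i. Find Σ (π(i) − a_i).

0

Σπ(i) = 1+…+3 = 6; Σa = 1+2+3 = 6; disp = 6−6 = 0.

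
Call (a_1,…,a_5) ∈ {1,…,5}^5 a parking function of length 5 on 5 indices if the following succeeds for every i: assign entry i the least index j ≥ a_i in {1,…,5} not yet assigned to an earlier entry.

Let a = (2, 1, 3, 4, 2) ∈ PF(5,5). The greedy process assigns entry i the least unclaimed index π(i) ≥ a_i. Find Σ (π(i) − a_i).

Σπ = 5·6/2 = 15 (π permutes [5]); Σa = 2+1+3+4+2 = 12; disp = 15−12 = 3.

3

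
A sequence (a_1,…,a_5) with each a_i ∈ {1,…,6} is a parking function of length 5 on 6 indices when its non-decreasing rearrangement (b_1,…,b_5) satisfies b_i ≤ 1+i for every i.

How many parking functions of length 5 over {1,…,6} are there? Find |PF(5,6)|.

4802

|PF(5,6)| = (6−5+1)·(6+1)^(5−1) = 2·2401 = 4802 (Konheim–Weiss)
E.g. (6,2,1,2,2) → sorted (1,2,2,2,6): b_i ≤ 1+i ∀i, a PF.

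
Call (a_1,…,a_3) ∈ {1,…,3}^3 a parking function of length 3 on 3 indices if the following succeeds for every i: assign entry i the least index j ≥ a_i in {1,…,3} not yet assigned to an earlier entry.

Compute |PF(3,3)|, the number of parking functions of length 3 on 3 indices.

|PF(3,3)| = 1·4^2 = 1·16 = 16 [KW]
One tuple (2,3,1) → sorted (1,2,3): b_i ≤ i ∀i, a PF.

16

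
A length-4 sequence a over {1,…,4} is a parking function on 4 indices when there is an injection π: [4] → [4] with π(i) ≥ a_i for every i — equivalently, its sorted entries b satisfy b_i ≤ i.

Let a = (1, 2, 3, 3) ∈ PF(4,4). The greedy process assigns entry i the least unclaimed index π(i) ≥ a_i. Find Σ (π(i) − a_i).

1

Σπ = 10 ({1..4} each once); Σa = 1+2+3+3 = 9; disp = 10−9 = 1.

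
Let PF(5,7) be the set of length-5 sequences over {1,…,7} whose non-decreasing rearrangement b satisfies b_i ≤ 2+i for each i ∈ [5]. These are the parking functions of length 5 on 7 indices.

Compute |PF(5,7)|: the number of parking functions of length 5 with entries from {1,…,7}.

Count = (7+1−5)·(7+1)^{5−1} = 3 · 4096 = 12288 (Pollak)
E.g. (6,2,6,5,3) → sorted (2,3,5,6,6): b_i ≤ 2+i ∀i, a PF.

12288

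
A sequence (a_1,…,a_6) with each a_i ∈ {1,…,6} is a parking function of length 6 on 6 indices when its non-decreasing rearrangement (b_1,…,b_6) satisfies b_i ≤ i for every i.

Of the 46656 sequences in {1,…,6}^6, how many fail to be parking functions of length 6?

29849

|PF(6,6)| = 1·7^5 = 1·16807 = 16807 [KW]
One tuple (1,6,5,2,3,6) → sorted (1,2,3,5,6,6): b_4=5>4, not a PF.
Total 46656; non-PF = 46656−16807 = 29849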